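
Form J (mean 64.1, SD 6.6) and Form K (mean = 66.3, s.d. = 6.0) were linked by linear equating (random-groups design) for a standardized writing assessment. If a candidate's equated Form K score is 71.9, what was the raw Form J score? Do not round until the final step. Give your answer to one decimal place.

70.3

Invert y = (SD_Y/SD_X)(x − M_X) + M_Y:
x = (SD_X/SD_Y)(y − M_Y) + M_X = (6.6/6.0)(71.9 − 66.3) + 64.1
x = 1.100000 × 5.600 + 64.1 = 70.3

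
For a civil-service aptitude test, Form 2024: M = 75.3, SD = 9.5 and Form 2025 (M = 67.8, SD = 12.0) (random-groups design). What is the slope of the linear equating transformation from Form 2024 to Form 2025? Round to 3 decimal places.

1.263

A = SD_Y / SD_X = 12.0 / 9.5 = 1.263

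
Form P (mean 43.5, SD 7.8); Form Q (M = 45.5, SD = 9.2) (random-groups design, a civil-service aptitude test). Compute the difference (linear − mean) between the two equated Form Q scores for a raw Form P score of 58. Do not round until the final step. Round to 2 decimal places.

Mean-equated: 58 + (45.5 − 43.5) = 60.00
Linear-equated: (9.2/7.8)(58 − 43.5) + 45.5 = 62.603
Difference = 62.603 − 60.00 = 2.60

2.60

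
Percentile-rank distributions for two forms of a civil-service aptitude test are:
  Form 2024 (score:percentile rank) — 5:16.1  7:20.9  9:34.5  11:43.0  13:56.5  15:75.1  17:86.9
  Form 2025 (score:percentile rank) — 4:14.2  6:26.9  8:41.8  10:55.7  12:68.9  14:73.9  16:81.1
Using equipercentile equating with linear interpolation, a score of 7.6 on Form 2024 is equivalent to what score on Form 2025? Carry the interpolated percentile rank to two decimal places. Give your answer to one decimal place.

5.7

PR of 7.6 on Form 2024: 20.9 + (7.6 − 7)/(9 − 7) × (34.5 − 20.9) = 24.98
On Form 2025, PR 24.98 falls between score 4 (PR 14.2) and 6 (PR 26.9).
Interpolate: 4 + (24.98 − 14.2)/(26.9 − 14.2) × (6 − 4) = 5.7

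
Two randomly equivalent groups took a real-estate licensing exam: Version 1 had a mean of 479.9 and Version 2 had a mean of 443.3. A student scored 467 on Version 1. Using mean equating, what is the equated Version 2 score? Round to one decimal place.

430.4

Mean equating: y = x + (M_Y − M_X) = 467 + (443.3 − 479.9) = 430.4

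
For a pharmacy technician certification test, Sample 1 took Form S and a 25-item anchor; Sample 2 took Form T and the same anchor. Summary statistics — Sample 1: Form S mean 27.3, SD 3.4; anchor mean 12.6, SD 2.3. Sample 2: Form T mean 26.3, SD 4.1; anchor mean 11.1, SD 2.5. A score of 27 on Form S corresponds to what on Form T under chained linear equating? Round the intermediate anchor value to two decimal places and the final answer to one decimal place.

Form S → anchor (Sample 1): v = (2.3/3.4)(27 − 27.3) + 12.6 = 12.40
anchor → Form T (Sample 2): y = (4.1/2.5)(12.40 − 11.1) + 26.3 = 28.4

28.4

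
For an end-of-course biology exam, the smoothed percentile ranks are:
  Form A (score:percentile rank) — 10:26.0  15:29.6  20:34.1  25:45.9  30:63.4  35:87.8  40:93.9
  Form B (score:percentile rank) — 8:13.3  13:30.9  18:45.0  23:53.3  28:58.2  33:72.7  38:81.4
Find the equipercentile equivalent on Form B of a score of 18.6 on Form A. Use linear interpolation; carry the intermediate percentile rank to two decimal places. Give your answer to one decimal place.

13.7

PR of 18.6 on Form A: 29.6 + (18.6 − 15)/(20 − 15) × (34.1 − 29.6) = 32.84
On Form B, PR 32.84 falls between score 13 (PR 30.9) and 18 (PR 45.0).
Interpolate: 13 + (32.84 − 30.9)/(45.0 − 30.9) × (18 − 13) = 13.7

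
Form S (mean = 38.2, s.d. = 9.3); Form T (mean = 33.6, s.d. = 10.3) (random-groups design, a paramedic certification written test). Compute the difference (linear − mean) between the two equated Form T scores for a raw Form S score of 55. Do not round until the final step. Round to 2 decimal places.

Mean-equated: 55 + (33.6 − 38.2) = 50.40
Linear-equated: (10.3/9.3)(55 − 38.2) + 33.6 = 52.206
Difference = 52.206 − 50.40 = 1.81

1.81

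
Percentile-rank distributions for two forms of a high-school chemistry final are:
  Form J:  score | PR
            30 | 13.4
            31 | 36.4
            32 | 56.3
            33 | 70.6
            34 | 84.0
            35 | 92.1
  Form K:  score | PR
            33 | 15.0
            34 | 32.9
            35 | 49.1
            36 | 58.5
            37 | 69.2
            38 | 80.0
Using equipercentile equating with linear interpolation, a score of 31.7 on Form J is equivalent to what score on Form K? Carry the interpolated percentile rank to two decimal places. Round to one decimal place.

PR of 31.7 on Form J: 36.4 + (31.7 − 31)/(32 − 31) × (56.3 − 36.4) = 50.33
On Form K, PR 50.33 falls between score 35 (PR 49.1) and 36 (PR 58.5).
Interpolate: 35 + (50.33 − 49.1)/(58.5 − 49.1) × (36 − 35) = 35.1

35.1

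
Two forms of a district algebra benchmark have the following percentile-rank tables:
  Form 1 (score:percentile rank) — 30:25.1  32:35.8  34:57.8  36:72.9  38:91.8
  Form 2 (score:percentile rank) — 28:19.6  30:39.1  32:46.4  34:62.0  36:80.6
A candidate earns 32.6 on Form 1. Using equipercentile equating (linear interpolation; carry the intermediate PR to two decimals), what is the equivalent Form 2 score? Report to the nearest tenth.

PR of 32.6 on Form 1: 35.8 + (32.6 − 32)/(34 − 32) × (57.8 − 35.8) = 42.40
On Form 2, PR 42.40 falls between score 30 (PR 39.1) and 32 (PR 46.4).
Interpolate: 30 + (42.40 − 39.1)/(46.4 − 39.1) × (32 − 30) = 30.9

30.9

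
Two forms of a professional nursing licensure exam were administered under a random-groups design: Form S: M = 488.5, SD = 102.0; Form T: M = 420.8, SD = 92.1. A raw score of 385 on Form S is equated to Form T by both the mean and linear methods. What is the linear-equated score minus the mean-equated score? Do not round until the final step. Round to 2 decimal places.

Mean-equated: 385 + (420.8 − 488.5) = 317.30
Linear-equated: (92.1/102.0)(385 − 488.5) + 420.8 = 327.346
Difference = 327.346 − 317.30 = 10.05

10.05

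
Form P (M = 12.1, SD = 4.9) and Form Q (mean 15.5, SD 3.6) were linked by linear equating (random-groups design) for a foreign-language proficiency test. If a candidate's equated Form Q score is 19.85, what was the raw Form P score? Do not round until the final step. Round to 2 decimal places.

18.02

Invert y = (SD_Y/SD_X)(x − M_X) + M_Y:
x = (SD_X/SD_Y)(y − M_Y) + M_X = (4.9/3.6)(19.85 − 15.5) + 12.1
x = 1.361111 × 4.350 + 12.1 = 18.02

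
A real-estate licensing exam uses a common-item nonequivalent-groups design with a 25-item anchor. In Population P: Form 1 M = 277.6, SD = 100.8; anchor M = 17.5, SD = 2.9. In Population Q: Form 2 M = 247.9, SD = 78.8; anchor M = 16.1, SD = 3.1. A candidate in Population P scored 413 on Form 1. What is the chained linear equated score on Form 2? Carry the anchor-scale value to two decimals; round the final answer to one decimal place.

Form 1 → anchor (Population P): v = (2.9/100.8)(413 − 277.6) + 17.5 = 21.40
anchor → Form 2 (Population Q): y = (78.8/3.1)(21.40 − 16.1) + 247.9 = 382.6

382.6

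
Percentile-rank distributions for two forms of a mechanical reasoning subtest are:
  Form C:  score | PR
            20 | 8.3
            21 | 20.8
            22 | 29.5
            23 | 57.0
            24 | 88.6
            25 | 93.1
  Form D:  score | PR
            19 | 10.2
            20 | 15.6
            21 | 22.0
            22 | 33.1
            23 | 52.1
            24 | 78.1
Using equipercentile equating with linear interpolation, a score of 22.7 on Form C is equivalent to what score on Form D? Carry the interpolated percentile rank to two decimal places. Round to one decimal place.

22.8

PR of 22.7 on Form C: 29.5 + (22.7 − 22)/(23 − 22) × (57.0 − 29.5) = 48.75
On Form D, PR 48.75 falls between score 22 (PR 33.1) and 23 (PR 52.1).
Interpolate: 22 + (48.75 − 33.1)/(52.1 − 33.1) × (23 − 22) = 22.8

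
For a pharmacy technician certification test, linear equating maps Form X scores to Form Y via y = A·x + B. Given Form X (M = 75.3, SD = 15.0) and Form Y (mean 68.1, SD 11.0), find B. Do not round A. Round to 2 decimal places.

12.88

A = SD_Y / SD_X = 11.0 / 15.0 = 0.733333
B = M_Y − A·M_X = 68.1 − 0.733333 × 75.3 = 12.88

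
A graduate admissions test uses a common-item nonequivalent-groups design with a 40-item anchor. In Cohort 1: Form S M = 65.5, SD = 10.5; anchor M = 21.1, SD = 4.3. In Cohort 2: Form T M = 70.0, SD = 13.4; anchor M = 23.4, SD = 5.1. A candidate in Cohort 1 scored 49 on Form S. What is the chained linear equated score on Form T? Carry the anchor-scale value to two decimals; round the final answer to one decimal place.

46.2

Form S → anchor (Cohort 1): v = (4.3/10.5)(49 − 65.5) + 21.1 = 14.34
anchor → Form T (Cohort 2): y = (13.4/5.1)(14.34 − 23.4) + 70.0 = 46.2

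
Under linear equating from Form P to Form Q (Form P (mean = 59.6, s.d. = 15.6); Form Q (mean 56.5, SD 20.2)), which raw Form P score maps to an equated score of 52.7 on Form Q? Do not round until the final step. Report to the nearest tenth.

Invert y = (SD_Y/SD_X)(x − M_X) + M_Y:
x = (SD_X/SD_Y)(y − M_Y) + M_X = (15.6/20.2)(52.7 − 56.5) + 59.6
x = 0.772277 × -3.800 + 59.6 = 56.7

56.7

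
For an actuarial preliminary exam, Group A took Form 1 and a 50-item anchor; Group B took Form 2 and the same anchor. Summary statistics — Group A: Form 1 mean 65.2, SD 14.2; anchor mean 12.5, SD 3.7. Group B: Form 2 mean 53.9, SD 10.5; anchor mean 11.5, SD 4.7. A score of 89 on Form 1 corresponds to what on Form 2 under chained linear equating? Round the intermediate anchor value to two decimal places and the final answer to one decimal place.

Form 1 → anchor (Group A): v = (3.7/14.2)(89 − 65.2) + 12.5 = 18.70
anchor → Form 2 (Group B): y = (10.5/4.7)(18.70 − 11.5) + 53.9 = 70.0

70.0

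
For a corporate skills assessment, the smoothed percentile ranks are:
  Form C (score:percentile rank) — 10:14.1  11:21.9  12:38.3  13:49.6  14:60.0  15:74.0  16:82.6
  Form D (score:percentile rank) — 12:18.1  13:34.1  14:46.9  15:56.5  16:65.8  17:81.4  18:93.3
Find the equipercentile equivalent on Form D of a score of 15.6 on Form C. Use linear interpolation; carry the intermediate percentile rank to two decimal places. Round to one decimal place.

16.9

PR of 15.6 on Form C: 74.0 + (15.6 − 15)/(16 − 15) × (82.6 − 74.0) = 79.16
On Form D, PR 79.16 falls between score 16 (PR 65.8) and 17 (PR 81.4).
Interpolate: 16 + (79.16 − 65.8)/(81.4 − 65.8) × (17 − 16) = 16.9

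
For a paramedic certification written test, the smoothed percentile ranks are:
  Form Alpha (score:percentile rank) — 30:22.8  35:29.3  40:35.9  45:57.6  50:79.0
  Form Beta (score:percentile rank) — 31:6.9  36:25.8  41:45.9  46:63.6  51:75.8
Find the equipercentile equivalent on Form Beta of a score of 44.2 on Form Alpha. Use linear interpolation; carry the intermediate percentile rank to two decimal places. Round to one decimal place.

43.3

PR of 44.2 on Form Alpha: 35.9 + (44.2 − 40)/(45 − 40) × (57.6 − 35.9) = 54.13
On Form Beta, PR 54.13 falls between score 41 (PR 45.9) and 46 (PR 63.6).
Interpolate: 41 + (54.13 − 45.9)/(63.6 − 45.9) × (46 − 41) = 43.3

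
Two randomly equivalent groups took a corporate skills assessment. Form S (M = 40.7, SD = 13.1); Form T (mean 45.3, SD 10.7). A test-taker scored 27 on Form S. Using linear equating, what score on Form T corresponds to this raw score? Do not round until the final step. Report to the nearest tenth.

34.1

Linear equating: y = (SD_Y/SD_X)(x − M_X) + M_Y
y = (10.7/13.1)(27 − 40.7) + 45.3
y = 0.816794 × -13.7 + 45.3 = -11.1901 + 45.3 = 34.1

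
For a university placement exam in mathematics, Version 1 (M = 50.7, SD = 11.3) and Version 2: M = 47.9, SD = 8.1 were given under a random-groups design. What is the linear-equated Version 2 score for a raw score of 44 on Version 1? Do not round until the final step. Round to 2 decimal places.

Linear equating: y = (SD_Y/SD_X)(x − M_X) + M_Y
y = (8.1/11.3)(44 − 50.7) + 47.9
y = 0.716814 × -6.7 + 47.9 = -4.8027 + 47.9 = 43.10

43.10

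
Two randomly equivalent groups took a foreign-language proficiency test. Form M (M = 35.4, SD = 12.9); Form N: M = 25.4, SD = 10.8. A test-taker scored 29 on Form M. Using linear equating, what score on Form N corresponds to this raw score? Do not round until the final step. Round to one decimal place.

Linear equating: y = (SD_Y/SD_X)(x − M_X) + M_Y
y = (10.8/12.9)(29 − 35.4) + 25.4
y = 0.837209 × -6.4 + 25.4 = -5.3581 + 25.4 = 20.0

20.0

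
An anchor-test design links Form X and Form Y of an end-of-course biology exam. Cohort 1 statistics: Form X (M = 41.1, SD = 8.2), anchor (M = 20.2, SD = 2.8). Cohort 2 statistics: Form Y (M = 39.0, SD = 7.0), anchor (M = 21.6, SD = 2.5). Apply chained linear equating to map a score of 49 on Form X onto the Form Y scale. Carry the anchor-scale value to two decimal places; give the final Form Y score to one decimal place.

Form X → anchor (Cohort 1): v = (2.8/8.2)(49 − 41.1) + 20.2 = 22.90
anchor → Form Y (Cohort 2): y = (7.0/2.5)(22.90 − 21.6) + 39.0 = 42.6

42.6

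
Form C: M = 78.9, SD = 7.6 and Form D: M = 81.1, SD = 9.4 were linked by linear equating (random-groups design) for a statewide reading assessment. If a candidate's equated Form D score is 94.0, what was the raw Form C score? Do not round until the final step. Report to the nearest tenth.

89.3

Invert y = (SD_Y/SD_X)(x − M_X) + M_Y:
x = (SD_X/SD_Y)(y − M_Y) + M_X = (7.6/9.4)(94.0 − 81.1) + 78.9
x = 0.808511 × 12.900 + 78.9 = 89.3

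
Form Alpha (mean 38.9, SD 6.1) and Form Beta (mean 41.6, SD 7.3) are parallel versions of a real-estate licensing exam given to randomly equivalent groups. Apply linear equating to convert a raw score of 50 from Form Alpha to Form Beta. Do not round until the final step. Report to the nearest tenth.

Linear equating: y = (SD_Y/SD_X)(x − M_X) + M_Y
y = (7.3/6.1)(50 − 38.9) + 41.6
y = 1.196721 × 11.1 + 41.6 = 13.2836 + 41.6 = 54.9

54.9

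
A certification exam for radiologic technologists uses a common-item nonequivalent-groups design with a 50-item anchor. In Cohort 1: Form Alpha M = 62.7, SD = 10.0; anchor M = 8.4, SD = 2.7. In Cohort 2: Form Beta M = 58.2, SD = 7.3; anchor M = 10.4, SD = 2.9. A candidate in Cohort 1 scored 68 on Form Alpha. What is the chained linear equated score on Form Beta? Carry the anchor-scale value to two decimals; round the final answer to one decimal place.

Form Alpha → anchor (Cohort 1): v = (2.7/10.0)(68 − 62.7) + 8.4 = 9.83
anchor → Form Beta (Cohort 2): y = (7.3/2.9)(9.83 − 10.4) + 58.2 = 56.8

56.8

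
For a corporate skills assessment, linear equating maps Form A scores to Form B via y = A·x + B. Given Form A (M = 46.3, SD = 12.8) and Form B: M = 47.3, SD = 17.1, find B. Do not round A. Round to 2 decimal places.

-14.55

A = SD_Y / SD_X = 17.1 / 12.8 = 1.335938
B = M_Y − A·M_X = 47.3 − 1.335938 × 46.3 = -14.55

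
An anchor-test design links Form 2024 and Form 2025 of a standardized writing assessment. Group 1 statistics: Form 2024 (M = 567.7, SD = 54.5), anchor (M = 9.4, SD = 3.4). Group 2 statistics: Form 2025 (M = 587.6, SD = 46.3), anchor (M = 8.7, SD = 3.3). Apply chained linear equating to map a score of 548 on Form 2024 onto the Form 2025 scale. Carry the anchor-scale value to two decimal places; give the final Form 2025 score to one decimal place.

580.2

Form 2024 → anchor (Group 1): v = (3.4/54.5)(548 − 567.7) + 9.4 = 8.17
anchor → Form 2025 (Group 2): y = (46.3/3.3)(8.17 − 8.7) + 587.6 = 580.2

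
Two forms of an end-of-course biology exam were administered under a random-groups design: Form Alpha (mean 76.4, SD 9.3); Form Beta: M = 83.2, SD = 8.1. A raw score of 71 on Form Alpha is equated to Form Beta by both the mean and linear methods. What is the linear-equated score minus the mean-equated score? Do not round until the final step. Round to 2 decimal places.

0.70

Mean-equated: 71 + (83.2 − 76.4) = 77.80
Linear-equated: (8.1/9.3)(71 − 76.4) + 83.2 = 78.497
Difference = 78.497 − 77.80 = 0.70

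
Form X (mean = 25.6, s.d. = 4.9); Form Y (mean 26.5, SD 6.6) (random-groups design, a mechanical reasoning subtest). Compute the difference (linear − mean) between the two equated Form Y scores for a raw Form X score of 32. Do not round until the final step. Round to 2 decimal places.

Mean-equated: 32 + (26.5 − 25.6) = 32.90
Linear-equated: (6.6/4.9)(32 − 25.6) + 26.5 = 35.120
Difference = 35.120 − 32.90 = 2.22

2.22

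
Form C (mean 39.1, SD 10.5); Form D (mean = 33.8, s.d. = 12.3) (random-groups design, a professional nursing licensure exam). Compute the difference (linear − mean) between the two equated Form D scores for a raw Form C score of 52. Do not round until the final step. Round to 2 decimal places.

Mean-equated: 52 + (33.8 − 39.1) = 46.70
Linear-equated: (12.3/10.5)(52 − 39.1) + 33.8 = 48.911
Difference = 48.911 − 46.70 = 2.21

2.21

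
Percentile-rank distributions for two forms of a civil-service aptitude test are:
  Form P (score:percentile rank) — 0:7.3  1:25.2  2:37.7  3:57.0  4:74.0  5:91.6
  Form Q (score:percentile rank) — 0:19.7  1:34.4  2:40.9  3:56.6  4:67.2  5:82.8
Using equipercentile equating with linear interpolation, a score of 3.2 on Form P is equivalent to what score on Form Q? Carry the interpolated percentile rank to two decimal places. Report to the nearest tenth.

PR of 3.2 on Form P: 57.0 + (3.2 − 3)/(4 − 3) × (74.0 − 57.0) = 60.40
On Form Q, PR 60.40 falls between score 3 (PR 56.6) and 4 (PR 67.2).
Interpolate: 3 + (60.40 − 56.6)/(67.2 − 56.6) × (4 − 3) = 3.4

3.4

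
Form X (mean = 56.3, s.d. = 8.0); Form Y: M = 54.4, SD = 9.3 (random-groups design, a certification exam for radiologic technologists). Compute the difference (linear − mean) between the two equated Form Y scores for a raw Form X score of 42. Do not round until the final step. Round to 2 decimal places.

Mean-equated: 42 + (54.4 − 56.3) = 40.10
Linear-equated: (9.3/8.0)(42 − 56.3) + 54.4 = 37.776
Difference = 37.776 − 40.10 = -2.32

-2.32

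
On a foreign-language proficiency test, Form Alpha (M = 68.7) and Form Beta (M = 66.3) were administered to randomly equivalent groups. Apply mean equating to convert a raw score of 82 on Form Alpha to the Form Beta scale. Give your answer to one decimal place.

79.6

Mean equating: y = x + (M_Y − M_X) = 82 + (66.3 − 68.7) = 79.6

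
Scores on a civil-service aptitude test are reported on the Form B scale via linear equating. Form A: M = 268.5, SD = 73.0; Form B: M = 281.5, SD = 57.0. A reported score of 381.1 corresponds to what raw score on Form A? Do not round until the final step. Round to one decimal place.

396.1

Invert y = (SD_Y/SD_X)(x − M_X) + M_Y:
x = (SD_X/SD_Y)(y − M_Y) + M_X = (73.0/57.0)(381.1 − 281.5) + 268.5
x = 1.280702 × 99.600 + 268.5 = 396.1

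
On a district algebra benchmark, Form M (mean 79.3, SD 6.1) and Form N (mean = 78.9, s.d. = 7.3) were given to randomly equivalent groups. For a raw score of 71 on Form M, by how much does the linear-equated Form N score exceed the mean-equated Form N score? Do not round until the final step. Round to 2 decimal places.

-1.63

Mean-equated: 71 + (78.9 − 79.3) = 70.60
Linear-equated: (7.3/6.1)(71 − 79.3) + 78.9 = 68.967
Difference = 68.967 − 70.60 = -1.63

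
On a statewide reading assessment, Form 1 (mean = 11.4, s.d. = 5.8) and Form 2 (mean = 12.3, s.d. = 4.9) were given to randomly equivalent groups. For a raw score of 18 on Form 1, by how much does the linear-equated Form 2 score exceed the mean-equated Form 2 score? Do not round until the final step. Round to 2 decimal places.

-1.02

Mean-equated: 18 + (12.3 − 11.4) = 18.90
Linear-equated: (4.9/5.8)(18 − 11.4) + 12.3 = 17.876
Difference = 17.876 − 18.90 = -1.02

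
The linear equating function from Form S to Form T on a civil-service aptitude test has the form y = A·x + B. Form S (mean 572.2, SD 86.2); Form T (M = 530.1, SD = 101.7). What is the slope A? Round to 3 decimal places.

1.180

A = SD_Y / SD_X = 101.7 / 86.2 = 1.180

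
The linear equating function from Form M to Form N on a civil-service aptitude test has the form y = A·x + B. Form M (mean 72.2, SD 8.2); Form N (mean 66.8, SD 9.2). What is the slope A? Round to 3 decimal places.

A = SD_Y / SD_X = 9.2 / 8.2 = 1.122

1.122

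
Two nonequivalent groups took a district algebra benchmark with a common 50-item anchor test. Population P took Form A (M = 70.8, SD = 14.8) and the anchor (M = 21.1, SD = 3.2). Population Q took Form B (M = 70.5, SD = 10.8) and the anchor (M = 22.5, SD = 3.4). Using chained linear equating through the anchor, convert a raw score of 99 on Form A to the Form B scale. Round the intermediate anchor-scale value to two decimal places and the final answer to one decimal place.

Form A → anchor (Population P): v = (3.2/14.8)(99 − 70.8) + 21.1 = 27.20
anchor → Form B (Population Q): y = (10.8/3.4)(27.20 − 22.5) + 70.5 = 85.4

85.4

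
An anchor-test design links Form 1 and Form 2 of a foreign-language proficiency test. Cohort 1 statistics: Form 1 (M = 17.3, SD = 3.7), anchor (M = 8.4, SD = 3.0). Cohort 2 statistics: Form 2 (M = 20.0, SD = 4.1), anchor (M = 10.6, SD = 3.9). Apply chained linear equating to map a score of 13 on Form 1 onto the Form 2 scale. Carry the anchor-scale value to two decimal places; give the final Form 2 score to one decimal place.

Form 1 → anchor (Cohort 1): v = (3.0/3.7)(13 − 17.3) + 8.4 = 4.91
anchor → Form 2 (Cohort 2): y = (4.1/3.9)(4.91 − 10.6) + 20.0 = 14.0

14.0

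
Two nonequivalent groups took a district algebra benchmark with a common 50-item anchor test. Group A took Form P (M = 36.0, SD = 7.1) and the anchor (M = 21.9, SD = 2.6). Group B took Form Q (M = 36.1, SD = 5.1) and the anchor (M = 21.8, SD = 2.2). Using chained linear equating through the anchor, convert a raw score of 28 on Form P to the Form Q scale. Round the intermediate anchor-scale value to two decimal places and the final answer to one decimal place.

29.5

Form P → anchor (Group A): v = (2.6/7.1)(28 − 36.0) + 21.9 = 18.97
anchor → Form Q (Group B): y = (5.1/2.2)(18.97 − 21.8) + 36.1 = 29.5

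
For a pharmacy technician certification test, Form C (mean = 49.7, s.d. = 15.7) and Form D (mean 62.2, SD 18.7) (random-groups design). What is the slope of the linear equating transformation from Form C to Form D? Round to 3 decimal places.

1.191

A = SD_Y / SD_X = 18.7 / 15.7 = 1.191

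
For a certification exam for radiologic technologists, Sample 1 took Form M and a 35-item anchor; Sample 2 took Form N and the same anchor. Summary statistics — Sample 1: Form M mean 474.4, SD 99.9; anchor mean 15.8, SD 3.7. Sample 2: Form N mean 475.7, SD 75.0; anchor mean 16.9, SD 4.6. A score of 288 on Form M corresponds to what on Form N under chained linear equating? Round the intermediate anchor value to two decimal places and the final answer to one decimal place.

Form M → anchor (Sample 1): v = (3.7/99.9)(288 − 474.4) + 15.8 = 8.90
anchor → Form N (Sample 2): y = (75.0/4.6)(8.90 − 16.9) + 475.7 = 345.3

345.3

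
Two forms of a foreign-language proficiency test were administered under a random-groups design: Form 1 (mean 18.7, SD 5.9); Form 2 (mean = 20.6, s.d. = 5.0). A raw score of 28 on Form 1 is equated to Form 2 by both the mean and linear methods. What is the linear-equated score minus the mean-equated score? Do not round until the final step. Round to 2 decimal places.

-1.42

Mean-equated: 28 + (20.6 − 18.7) = 29.90
Linear-equated: (5.0/5.9)(28 − 18.7) + 20.6 = 28.481
Difference = 28.481 − 29.90 = -1.42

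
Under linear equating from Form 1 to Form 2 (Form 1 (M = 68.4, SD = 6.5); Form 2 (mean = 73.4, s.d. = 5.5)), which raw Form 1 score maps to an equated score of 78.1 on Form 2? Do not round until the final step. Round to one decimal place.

74.0

Invert y = (SD_Y/SD_X)(x − M_X) + M_Y:
x = (SD_X/SD_Y)(y − M_Y) + M_X = (6.5/5.5)(78.1 − 73.4) + 68.4
x = 1.181818 × 4.700 + 68.4 = 74.0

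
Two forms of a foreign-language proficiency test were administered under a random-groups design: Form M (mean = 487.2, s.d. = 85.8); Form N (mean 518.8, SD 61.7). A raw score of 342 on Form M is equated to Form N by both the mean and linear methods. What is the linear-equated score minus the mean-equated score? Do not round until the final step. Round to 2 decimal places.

Mean-equated: 342 + (518.8 − 487.2) = 373.60
Linear-equated: (61.7/85.8)(342 − 487.2) + 518.8 = 414.385
Difference = 414.385 − 373.60 = 40.78

40.78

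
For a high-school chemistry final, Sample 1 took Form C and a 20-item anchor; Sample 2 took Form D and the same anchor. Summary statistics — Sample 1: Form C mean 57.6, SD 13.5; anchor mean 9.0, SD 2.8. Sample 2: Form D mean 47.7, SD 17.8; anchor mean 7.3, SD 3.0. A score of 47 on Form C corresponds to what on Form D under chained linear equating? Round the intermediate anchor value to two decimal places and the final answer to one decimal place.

Form C → anchor (Sample 1): v = (2.8/13.5)(47 − 57.6) + 9.0 = 6.80
anchor → Form D (Sample 2): y = (17.8/3.0)(6.80 − 7.3) + 47.7 = 44.7

44.7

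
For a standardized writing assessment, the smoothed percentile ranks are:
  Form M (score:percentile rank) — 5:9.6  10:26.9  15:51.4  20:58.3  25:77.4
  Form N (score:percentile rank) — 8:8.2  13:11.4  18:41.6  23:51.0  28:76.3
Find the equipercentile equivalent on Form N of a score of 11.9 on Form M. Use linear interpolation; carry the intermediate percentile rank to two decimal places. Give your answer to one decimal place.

17.1

PR of 11.9 on Form M: 26.9 + (11.9 − 10)/(15 − 10) × (51.4 − 26.9) = 36.21
On Form N, PR 36.21 falls between score 13 (PR 11.4) and 18 (PR 41.6).
Interpolate: 13 + (36.21 − 11.4)/(41.6 − 11.4) × (18 − 13) = 17.1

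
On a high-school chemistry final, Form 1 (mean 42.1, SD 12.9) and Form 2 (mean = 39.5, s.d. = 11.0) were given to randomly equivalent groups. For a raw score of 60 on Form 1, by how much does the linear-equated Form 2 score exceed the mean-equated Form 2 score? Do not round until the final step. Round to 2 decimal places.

Mean-equated: 60 + (39.5 − 42.1) = 57.40
Linear-equated: (11.0/12.9)(60 − 42.1) + 39.5 = 54.764
Difference = 54.764 − 57.40 = -2.64

-2.64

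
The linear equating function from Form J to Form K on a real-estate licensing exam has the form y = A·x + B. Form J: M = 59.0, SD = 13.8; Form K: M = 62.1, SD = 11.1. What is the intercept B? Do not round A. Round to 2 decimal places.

A = SD_Y / SD_X = 11.1 / 13.8 = 0.804348
B = M_Y − A·M_X = 62.1 − 0.804348 × 59.0 = 14.64

14.64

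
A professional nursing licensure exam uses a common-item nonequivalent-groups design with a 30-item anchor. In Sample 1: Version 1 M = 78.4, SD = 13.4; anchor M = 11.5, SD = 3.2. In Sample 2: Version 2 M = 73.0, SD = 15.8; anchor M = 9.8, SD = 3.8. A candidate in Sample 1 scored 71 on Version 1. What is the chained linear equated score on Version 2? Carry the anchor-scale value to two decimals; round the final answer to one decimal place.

72.7

Version 1 → anchor (Sample 1): v = (3.2/13.4)(71 − 78.4) + 11.5 = 9.73
anchor → Version 2 (Sample 2): y = (15.8/3.8)(9.73 − 9.8) + 73.0 = 72.7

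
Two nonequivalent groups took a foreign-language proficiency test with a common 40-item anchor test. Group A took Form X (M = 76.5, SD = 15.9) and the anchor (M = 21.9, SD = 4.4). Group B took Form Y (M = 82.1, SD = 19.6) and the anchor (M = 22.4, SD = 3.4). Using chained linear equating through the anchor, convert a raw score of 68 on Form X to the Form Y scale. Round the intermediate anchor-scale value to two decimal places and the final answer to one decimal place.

Form X → anchor (Group A): v = (4.4/15.9)(68 − 76.5) + 21.9 = 19.55
anchor → Form Y (Group B): y = (19.6/3.4)(19.55 − 22.4) + 82.1 = 65.7

65.7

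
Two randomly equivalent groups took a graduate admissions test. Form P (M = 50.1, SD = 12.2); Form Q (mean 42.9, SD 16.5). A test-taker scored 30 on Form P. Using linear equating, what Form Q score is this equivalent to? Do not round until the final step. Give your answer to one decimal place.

Linear equating: y = (SD_Y/SD_X)(x − M_X) + M_Y
y = (16.5/12.2)(30 − 50.1) + 42.9
y = 1.352459 × -20.1 + 42.9 = -27.1844 + 42.9 = 15.7

15.7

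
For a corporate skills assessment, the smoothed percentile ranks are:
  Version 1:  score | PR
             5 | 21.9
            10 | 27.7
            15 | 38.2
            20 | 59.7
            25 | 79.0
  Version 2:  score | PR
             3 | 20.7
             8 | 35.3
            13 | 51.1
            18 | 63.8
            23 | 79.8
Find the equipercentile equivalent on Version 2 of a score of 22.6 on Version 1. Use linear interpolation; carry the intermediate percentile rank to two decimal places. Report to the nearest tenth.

19.9

PR of 22.6 on Version 1: 59.7 + (22.6 − 20)/(25 − 20) × (79.0 − 59.7) = 69.74
On Version 2, PR 69.74 falls between score 18 (PR 63.8) and 23 (PR 79.8).
Interpolate: 18 + (69.74 − 63.8)/(79.8 − 63.8) × (23 − 18) = 19.9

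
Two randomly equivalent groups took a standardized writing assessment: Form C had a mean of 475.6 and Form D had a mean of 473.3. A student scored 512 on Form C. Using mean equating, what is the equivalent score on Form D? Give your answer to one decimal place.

Mean equating: y = x + (M_Y − M_X) = 512 + (473.3 − 475.6) = 509.7

509.7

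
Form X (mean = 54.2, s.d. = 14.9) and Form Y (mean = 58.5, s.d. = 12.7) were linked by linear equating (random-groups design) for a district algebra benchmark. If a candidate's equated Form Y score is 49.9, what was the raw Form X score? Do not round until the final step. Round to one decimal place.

44.1

Invert y = (SD_Y/SD_X)(x − M_X) + M_Y:
x = (SD_X/SD_Y)(y − M_Y) + M_X = (14.9/12.7)(49.9 − 58.5) + 54.2
x = 1.173228 × -8.600 + 54.2 = 44.1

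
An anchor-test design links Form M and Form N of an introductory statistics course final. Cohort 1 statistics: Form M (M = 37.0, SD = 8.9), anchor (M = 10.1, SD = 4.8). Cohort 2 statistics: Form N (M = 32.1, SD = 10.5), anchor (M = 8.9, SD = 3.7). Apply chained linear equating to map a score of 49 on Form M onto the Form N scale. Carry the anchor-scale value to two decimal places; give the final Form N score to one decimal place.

53.9

Form M → anchor (Cohort 1): v = (4.8/8.9)(49 − 37.0) + 10.1 = 16.57
anchor → Form N (Cohort 2): y = (10.5/3.7)(16.57 − 8.9) + 32.1 = 53.9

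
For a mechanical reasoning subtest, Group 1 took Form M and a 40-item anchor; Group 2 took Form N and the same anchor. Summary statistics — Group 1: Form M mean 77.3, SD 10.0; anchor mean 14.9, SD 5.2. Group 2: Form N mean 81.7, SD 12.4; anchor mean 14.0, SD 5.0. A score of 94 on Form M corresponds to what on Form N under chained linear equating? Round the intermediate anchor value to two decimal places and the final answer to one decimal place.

Form M → anchor (Group 1): v = (5.2/10.0)(94 − 77.3) + 14.9 = 23.58
anchor → Form N (Group 2): y = (12.4/5.0)(23.58 − 14.0) + 81.7 = 105.5

105.5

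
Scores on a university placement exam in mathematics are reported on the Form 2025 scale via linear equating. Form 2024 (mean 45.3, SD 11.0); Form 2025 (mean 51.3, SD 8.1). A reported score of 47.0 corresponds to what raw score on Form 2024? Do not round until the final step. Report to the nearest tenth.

39.5

Invert y = (SD_Y/SD_X)(x − M_X) + M_Y:
x = (SD_X/SD_Y)(y − M_Y) + M_X = (11.0/8.1)(47.0 − 51.3) + 45.3
x = 1.358025 × -4.300 + 45.3 = 39.5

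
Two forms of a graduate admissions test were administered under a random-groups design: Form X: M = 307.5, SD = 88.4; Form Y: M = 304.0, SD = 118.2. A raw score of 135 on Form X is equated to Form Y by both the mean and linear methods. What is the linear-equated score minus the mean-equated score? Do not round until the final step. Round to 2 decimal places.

-58.15

Mean-equated: 135 + (304.0 − 307.5) = 131.50
Linear-equated: (118.2/88.4)(135 − 307.5) + 304.0 = 73.350
Difference = 73.350 − 131.50 = -58.15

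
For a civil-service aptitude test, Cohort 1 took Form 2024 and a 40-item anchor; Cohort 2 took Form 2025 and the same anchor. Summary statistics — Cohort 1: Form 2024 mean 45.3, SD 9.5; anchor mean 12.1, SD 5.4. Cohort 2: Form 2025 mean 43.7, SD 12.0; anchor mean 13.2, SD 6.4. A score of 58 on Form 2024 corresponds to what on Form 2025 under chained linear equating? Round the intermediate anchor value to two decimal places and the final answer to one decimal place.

55.2

Form 2024 → anchor (Cohort 1): v = (5.4/9.5)(58 − 45.3) + 12.1 = 19.32
anchor → Form 2025 (Cohort 2): y = (12.0/6.4)(19.32 − 13.2) + 43.7 = 55.2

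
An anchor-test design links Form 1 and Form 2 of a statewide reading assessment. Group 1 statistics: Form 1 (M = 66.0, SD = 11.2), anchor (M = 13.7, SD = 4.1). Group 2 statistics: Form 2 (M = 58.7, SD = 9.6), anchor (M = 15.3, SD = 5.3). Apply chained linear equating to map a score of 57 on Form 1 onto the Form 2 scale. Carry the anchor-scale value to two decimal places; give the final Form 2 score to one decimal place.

49.8

Form 1 → anchor (Group 1): v = (4.1/11.2)(57 − 66.0) + 13.7 = 10.41
anchor → Form 2 (Group 2): y = (9.6/5.3)(10.41 − 15.3) + 58.7 = 49.8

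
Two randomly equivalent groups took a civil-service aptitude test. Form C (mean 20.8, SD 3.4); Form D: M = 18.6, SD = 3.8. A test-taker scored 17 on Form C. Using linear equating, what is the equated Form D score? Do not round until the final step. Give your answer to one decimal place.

Linear equating: y = (SD_Y/SD_X)(x − M_X) + M_Y
y = (3.8/3.4)(17 − 20.8) + 18.6
y = 1.117647 × -3.8 + 18.6 = -4.2471 + 18.6 = 14.4

14.4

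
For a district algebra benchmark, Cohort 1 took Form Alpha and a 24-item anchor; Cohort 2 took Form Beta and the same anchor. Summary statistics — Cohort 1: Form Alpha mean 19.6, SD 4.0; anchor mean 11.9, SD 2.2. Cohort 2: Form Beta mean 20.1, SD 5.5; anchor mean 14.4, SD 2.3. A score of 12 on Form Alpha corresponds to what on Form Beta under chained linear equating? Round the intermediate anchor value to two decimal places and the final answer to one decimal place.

4.1

Form Alpha → anchor (Cohort 1): v = (2.2/4.0)(12 − 19.6) + 11.9 = 7.72
anchor → Form Beta (Cohort 2): y = (5.5/2.3)(7.72 − 14.4) + 20.1 = 4.1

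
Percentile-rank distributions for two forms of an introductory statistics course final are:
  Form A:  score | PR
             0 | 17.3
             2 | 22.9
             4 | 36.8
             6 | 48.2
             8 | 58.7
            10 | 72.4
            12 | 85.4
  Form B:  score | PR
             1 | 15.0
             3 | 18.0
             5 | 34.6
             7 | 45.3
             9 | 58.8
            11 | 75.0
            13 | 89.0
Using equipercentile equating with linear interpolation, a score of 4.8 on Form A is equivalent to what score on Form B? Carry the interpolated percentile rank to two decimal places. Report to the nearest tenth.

PR of 4.8 on Form A: 36.8 + (4.8 − 4)/(6 − 4) × (48.2 − 36.8) = 41.36
On Form B, PR 41.36 falls between score 5 (PR 34.6) and 7 (PR 45.3).
Interpolate: 5 + (41.36 − 34.6)/(45.3 − 34.6) × (7 − 5) = 6.3

6.3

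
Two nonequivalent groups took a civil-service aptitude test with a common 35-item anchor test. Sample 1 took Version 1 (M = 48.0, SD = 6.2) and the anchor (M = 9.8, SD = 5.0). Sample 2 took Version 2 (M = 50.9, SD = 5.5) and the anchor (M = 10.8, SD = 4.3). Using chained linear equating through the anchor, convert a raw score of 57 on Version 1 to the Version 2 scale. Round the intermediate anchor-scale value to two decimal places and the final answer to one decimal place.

58.9

Version 1 → anchor (Sample 1): v = (5.0/6.2)(57 − 48.0) + 9.8 = 17.06
anchor → Version 2 (Sample 2): y = (5.5/4.3)(17.06 − 10.8) + 50.9 = 58.9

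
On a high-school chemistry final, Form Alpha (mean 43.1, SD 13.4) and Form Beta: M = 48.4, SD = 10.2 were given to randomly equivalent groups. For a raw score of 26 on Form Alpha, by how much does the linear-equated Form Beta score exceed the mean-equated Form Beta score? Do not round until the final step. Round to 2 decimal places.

Mean-equated: 26 + (48.4 − 43.1) = 31.30
Linear-equated: (10.2/13.4)(26 − 43.1) + 48.4 = 35.384
Difference = 35.384 − 31.30 = 4.08

4.08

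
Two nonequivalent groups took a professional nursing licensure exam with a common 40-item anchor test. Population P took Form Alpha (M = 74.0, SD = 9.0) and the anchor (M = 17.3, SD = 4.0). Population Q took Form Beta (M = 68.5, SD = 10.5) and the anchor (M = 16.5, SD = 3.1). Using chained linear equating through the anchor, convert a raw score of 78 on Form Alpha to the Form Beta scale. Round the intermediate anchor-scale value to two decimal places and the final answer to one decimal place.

Form Alpha → anchor (Population P): v = (4.0/9.0)(78 − 74.0) + 17.3 = 19.08
anchor → Form Beta (Population Q): y = (10.5/3.1)(19.08 − 16.5) + 68.5 = 77.2

77.2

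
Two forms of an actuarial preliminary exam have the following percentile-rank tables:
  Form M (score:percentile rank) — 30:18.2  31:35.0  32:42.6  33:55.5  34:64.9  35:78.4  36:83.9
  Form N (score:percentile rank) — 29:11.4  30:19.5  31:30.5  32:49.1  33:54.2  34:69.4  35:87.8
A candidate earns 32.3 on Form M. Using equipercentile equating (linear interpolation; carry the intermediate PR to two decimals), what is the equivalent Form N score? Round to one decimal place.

31.9

PR of 32.3 on Form M: 42.6 + (32.3 − 32)/(33 − 32) × (55.5 − 42.6) = 46.47
On Form N, PR 46.47 falls between score 31 (PR 30.5) and 32 (PR 49.1).
Interpolate: 31 + (46.47 − 30.5)/(49.1 − 30.5) × (32 − 31) = 31.9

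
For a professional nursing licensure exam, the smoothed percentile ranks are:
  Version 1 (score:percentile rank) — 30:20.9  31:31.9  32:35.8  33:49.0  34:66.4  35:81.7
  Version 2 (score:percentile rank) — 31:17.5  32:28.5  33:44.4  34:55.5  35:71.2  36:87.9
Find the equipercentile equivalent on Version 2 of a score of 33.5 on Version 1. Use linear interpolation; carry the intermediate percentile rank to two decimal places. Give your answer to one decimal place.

PR of 33.5 on Version 1: 49.0 + (33.5 − 33)/(34 − 33) × (66.4 − 49.0) = 57.70
On Version 2, PR 57.70 falls between score 34 (PR 55.5) and 35 (PR 71.2).
Interpolate: 34 + (57.70 − 55.5)/(71.2 − 55.5) × (35 − 34) = 34.1

34.1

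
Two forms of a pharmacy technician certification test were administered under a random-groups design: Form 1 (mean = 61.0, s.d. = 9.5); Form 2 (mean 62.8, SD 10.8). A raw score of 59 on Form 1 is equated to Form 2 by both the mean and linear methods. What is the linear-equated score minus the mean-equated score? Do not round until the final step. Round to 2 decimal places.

Mean-equated: 59 + (62.8 − 61.0) = 60.80
Linear-equated: (10.8/9.5)(59 − 61.0) + 62.8 = 60.526
Difference = 60.526 − 60.80 = -0.27

-0.27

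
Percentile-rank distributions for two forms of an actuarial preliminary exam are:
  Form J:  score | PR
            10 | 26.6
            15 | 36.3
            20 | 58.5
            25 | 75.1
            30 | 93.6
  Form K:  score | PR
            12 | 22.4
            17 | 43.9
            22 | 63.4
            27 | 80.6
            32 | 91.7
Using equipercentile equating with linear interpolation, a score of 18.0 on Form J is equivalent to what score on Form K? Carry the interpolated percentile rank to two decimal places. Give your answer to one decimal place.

18.5

PR of 18.0 on Form J: 36.3 + (18.0 − 15)/(20 − 15) × (58.5 − 36.3) = 49.62
On Form K, PR 49.62 falls between score 17 (PR 43.9) and 22 (PR 63.4).
Interpolate: 17 + (49.62 − 43.9)/(63.4 − 43.9) × (22 − 17) = 18.5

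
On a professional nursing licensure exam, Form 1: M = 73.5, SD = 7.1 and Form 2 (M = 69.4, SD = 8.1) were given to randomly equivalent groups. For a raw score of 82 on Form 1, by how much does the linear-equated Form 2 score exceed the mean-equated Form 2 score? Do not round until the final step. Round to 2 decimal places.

Mean-equated: 82 + (69.4 − 73.5) = 77.90
Linear-equated: (8.1/7.1)(82 − 73.5) + 69.4 = 79.097
Difference = 79.097 − 77.90 = 1.20

1.20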